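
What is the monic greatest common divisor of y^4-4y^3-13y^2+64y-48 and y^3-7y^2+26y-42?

y-3

Apply the Euclidean algorithm:
  y^4-4y^3-13y^2+64y-48 = (y+3)(y^3-7y^2+26y-42) + (-18y^2+28y+78)
  y^3-7y^2+26y-42 = (-(1/18)y+49/162)(-18y^2+28y+78) + ((1771/81)y-1771/27)
  -18y^2+28y+78 = (-(1458/1771)y-2106/1771)((1771/81)y-1771/27) + (0)
Last nonzero remainder: (1771/81)y-1771/27. Dividing through by 1771/81 gives the monic gcd y-3.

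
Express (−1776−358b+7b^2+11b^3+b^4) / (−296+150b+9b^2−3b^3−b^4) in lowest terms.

(48−2b−b^2)/(8−6b+b^2)

Euclidean algorithm in ℚ[b]:
  b^4+11b^3+7b^2−358b−1776 = (−1)(−b^4−3b^3+9b^2+150b−296) + (8b^3+16b^2−208b−2072)
  −b^4−3b^3+9b^2+150b−296 = (−(1/8)b−1/8)(8b^3+16b^2−208b−2072) + (−15b^2−135b−555)
  8b^3+16b^2−208b−2072 = (−(8/15)b+56/15)(−15b^2−135b−555) + (0)
Last nonzero remainder: −15b^2−135b−555. Dividing through by −15 gives the monic gcd b^2+9b+37.
Cancel b^2+9b+37 from numerator and denominator to get the reduced form.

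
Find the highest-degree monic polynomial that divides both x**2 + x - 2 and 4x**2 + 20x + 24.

Euclidean algorithm in ℚ[x]:
  x**2 + x - 2 = (1/4)(4x**2 + 20x + 24) + (-4x - 8)
  4x**2 + 20x + 24 = (-x - 3)(-4x - 8) + (0)
Last nonzero remainder: -4x - 8. Dividing through by -4 gives the monic gcd x + 2.

x + 2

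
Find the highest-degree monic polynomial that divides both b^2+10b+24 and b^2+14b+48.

b+6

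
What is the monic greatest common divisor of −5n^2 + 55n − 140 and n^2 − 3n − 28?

Repeated division with remainder:
  −5n^2 + 55n − 140 = (−5)(n^2 − 3n − 28) + (40n − 280)
  n^2 − 3n − 28 = ((1/40)n + 1/10)(40n − 280) + (0)
Last nonzero remainder: 40n − 280. Dividing through by 40 gives the monic gcd n − 7.

n − 7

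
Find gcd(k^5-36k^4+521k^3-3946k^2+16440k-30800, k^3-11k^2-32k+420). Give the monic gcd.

k^2-17k+70

Repeated division with remainder:
  k^5-36k^4+521k^3-3946k^2+16440k-30800 = (k^2-25k+278)(k^3-11k^2-32k+420) + (-2108k^2+35836k-147560)
  k^3-11k^2-32k+420 = (-(1/2108)k-3/1054)(-2108k^2+35836k-147560) + (0)
Last nonzero remainder: -2108k^2+35836k-147560. Dividing through by -2108 gives the monic gcd k^2-17k+70.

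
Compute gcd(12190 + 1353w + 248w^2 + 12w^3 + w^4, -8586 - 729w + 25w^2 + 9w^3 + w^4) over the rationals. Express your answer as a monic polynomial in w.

106 + 9w + w^2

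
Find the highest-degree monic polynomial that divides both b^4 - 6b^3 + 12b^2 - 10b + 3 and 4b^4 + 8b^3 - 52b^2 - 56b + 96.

b^2 - 4b + 3

Repeated division with remainder:
  b^4 - 6b^3 + 12b^2 - 10b + 3 = (1/4)(4b^4 + 8b^3 - 52b^2 - 56b + 96) + (-8b^3 + 25b^2 + 4b - 21)
  4b^4 + 8b^3 - 52b^2 - 56b + 96 = (-(1/2)b - 41/16)(-8b^3 + 25b^2 + 4b - 21) + ((225/16)b^2 - (225/4)b + 675/16)
  -8b^3 + 25b^2 + 4b - 21 = (-(128/225)b - 112/225)((225/16)b^2 - (225/4)b + 675/16) + (0)
Last nonzero remainder: (225/16)b^2 - (225/4)b + 675/16. Dividing through by 225/16 gives the monic gcd b^2 - 4b + 3.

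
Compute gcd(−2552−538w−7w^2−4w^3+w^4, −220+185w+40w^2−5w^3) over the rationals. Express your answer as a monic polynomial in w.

Euclidean algorithm in ℚ[w]:
  w^4−4w^3−7w^2−538w−2552 = (−(1/5)w−4/5)(−5w^3+40w^2+185w−220) + (62w^2−434w−2728)
  −5w^3+40w^2+185w−220 = (−(5/62)w+5/62)(62w^2−434w−2728) + (0)
Last nonzero remainder: 62w^2−434w−2728. Dividing through by 62 gives the monic gcd w^2−7w−44.

−44−7w+w^2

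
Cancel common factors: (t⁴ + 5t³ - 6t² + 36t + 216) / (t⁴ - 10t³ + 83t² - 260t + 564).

By polynomial division,
  t⁴ + 5t³ - 6t² + 36t + 216 = (t⁴ - 10t³ + 83t² - 260t + 564) + (15t³ - 89t² + 296t - 348)
  t⁴ - 10t³ + 83t² - 260t + 564 = ((1/15)t - 61/225)(15t³ - 89t² + 296t - 348) + ((8806/225)t² - (35224/225)t + 35224/75)
  15t³ - 89t² + 296t - 348 = ((3375/8806)t - 6525/8806)((8806/225)t² - (35224/225)t + 35224/75) + (0)
Last nonzero remainder: (8806/225)t² - (35224/225)t + 35224/75. Dividing through by 8806/225 gives the monic gcd t² - 4t + 12.
Cancel t² - 4t + 12 from numerator and denominator to get the reduced form.

(t² + 9t + 18)/(t² - 6t + 47)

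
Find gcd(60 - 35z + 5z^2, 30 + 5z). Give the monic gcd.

1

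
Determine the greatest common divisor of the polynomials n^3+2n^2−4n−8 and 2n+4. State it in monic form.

n+2

Euclidean algorithm in ℚ[n]:
  n^3+2n^2−4n−8 = ((1/2)n^2−2)(2n+4) + (0)
Last nonzero remainder: 2n+4. Dividing through by 2 gives the monic gcd n+2.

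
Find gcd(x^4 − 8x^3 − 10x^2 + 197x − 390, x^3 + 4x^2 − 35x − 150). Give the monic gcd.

x^2 − x − 30

By polynomial division,
  x^4 − 8x^3 − 10x^2 + 197x − 390 = (x − 12)(x^3 + 4x^2 − 35x − 150) + (73x^2 − 73x − 2190)
  x^3 + 4x^2 − 35x − 150 = ((1/73)x + 5/73)(73x^2 − 73x − 2190) + (0)
Last nonzero remainder: 73x^2 − 73x − 2190. Dividing through by 73 gives the monic gcd x^2 − x − 30.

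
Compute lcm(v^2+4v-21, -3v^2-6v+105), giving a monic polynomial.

v^3-v^2-41v+105

By polynomial division,
  v^2+4v-21 = (-1/3)(-3v^2-6v+105) + (2v+14)
  -3v^2-6v+105 = (-(3/2)v+15/2)(2v+14) + (0)
Last nonzero remainder: 2v+14. Dividing through by 2 gives the monic gcd v+7.
Then lcm(f, g) = f·g / gcd(f, g); expanding and making the result monic gives the answer.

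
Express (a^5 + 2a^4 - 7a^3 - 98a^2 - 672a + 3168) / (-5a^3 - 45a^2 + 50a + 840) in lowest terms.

(-a^3 - 17a + 132)/(5a + 35)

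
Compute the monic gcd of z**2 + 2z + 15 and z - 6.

Euclidean algorithm in ℚ[z]:
  z**2 + 2z + 15 = (z + 8)(z - 6) + (63)
  z - 6 = ((1/63)z - 2/21)(63) + (0)
The last nonzero remainder is the constant 63, so the polynomials are coprime and gcd = 1.

1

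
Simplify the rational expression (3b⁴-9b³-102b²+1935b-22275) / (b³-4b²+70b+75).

By polynomial division,
  3b⁴-9b³-102b²+1935b-22275 = (3b+3)(b³-4b²+70b+75) + (-300b²+1500b-22500)
  b³-4b²+70b+75 = (-(1/300)b-1/300)(-300b²+1500b-22500) + (0)
Last nonzero remainder: -300b²+1500b-22500. Dividing through by -300 gives the monic gcd b²-5b+75.
Cancel b²-5b+75 from numerator and denominator to get the reduced form.

(3b²+6b-297)/(b+1)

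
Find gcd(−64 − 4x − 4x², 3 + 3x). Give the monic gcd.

Apply the Euclidean algorithm:
  −4x² − 4x − 64 = (−(4/3)x)(3x + 3) + (−64)
  3x + 3 = (−(3/64)x − 3/64)(−64) + (0)
The last nonzero remainder is the constant −64, so the polynomials are coprime and gcd = 1.

1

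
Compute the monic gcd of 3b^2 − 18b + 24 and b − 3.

Apply the Euclidean algorithm:
  3b^2 − 18b + 24 = (3b − 9)(b − 3) + (−3)
  b − 3 = (−(1/3)b + 1)(−3) + (0)
The last nonzero remainder is the constant −3, so the polynomials are coprime and gcd = 1.

1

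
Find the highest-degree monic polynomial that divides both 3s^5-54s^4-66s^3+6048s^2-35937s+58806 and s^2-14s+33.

s^2-14s+33

Repeated division with remainder:
  3s^5-54s^4-66s^3+6048s^2-35937s+58806 = (3s^3-12s^2-333s+1782)(s^2-14s+33) + (0)
The last nonzero remainder s^2-14s+33 is already monic.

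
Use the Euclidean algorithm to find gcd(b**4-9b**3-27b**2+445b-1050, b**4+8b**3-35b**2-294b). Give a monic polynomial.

Apply the Euclidean algorithm:
  b**4-9b**3-27b**2+445b-1050 = (b**4+8b**3-35b**2-294b) + (-17b**3+8b**2+739b-1050)
  b**4+8b**3-35b**2-294b = (-(1/17)b-144/289)(-17b**3+8b**2+739b-1050) + ((3600/289)b**2+(3600/289)b-151200/289)
  -17b**3+8b**2+739b-1050 = (-(4913/3600)b+289/144)((3600/289)b**2+(3600/289)b-151200/289) + (0)
Last nonzero remainder: (3600/289)b**2+(3600/289)b-151200/289. Dividing through by 3600/289 gives the monic gcd b**2+b-42.

b**2+b-42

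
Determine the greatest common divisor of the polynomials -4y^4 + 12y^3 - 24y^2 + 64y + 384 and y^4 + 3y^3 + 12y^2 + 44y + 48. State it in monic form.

y^3 + y^2 + 10y + 24

By polynomial division,
  -4y^4 + 12y^3 - 24y^2 + 64y + 384 = (-4)(y^4 + 3y^3 + 12y^2 + 44y + 48) + (24y^3 + 24y^2 + 240y + 576)
  y^4 + 3y^3 + 12y^2 + 44y + 48 = ((1/24)y + 1/12)(24y^3 + 24y^2 + 240y + 576) + (0)
Last nonzero remainder: 24y^3 + 24y^2 + 240y + 576. Dividing through by 24 gives the monic gcd y^3 + y^2 + 10y + 24.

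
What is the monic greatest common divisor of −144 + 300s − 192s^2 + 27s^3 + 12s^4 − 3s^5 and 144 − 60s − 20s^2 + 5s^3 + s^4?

24 − 14s − s^2 + s^3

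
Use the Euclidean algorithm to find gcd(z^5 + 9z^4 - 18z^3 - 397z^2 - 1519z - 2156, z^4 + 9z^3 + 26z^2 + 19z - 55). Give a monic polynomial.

z^2 + 5z + 11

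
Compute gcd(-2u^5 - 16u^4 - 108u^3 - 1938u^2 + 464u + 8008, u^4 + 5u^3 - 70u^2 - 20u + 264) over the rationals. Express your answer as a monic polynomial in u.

u^3 + 11u^2 - 4u - 44

Euclidean algorithm in ℚ[u]:
  -2u^5 - 16u^4 - 108u^3 - 1938u^2 + 464u + 8008 = (-2u - 6)(u^4 + 5u^3 - 70u^2 - 20u + 264) + (-218u^3 - 2398u^2 + 872u + 9592)
  u^4 + 5u^3 - 70u^2 - 20u + 264 = (-(1/218)u + 3/109)(-218u^3 - 2398u^2 + 872u + 9592) + (0)
Last nonzero remainder: -218u^3 - 2398u^2 + 872u + 9592. Dividing through by -218 gives the monic gcd u^3 + 11u^2 - 4u - 44.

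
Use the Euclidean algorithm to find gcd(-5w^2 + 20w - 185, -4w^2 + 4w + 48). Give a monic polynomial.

1

Euclidean algorithm in ℚ[w]:
  -5w^2 + 20w - 185 = (5/4)(-4w^2 + 4w + 48) + (15w - 245)
  -4w^2 + 4w + 48 = (-(4/15)w - 184/45)(15w - 245) + (-8584/9)
  15w - 245 = (-(135/8584)w + 2205/8584)(-8584/9) + (0)
The last nonzero remainder is the constant -8584/9, so the polynomials are coprime and gcd = 1.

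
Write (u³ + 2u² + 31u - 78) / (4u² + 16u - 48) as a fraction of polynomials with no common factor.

(u² + 4u + 39)/(4u + 24)

Repeated division with remainder:
  u³ + 2u² + 31u - 78 = ((1/4)u - 1/2)(4u² + 16u - 48) + (51u - 102)
  4u² + 16u - 48 = ((4/51)u + 8/17)(51u - 102) + (0)
Last nonzero remainder: 51u - 102. Dividing through by 51 gives the monic gcd u - 2.
Cancel u - 2 from numerator and denominator to get the reduced form.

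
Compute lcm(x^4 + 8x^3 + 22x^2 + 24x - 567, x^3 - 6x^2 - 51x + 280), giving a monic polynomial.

x^6 - 5x^5 - 42x^4 + 58x^3 + x^2 + 8331x - 22680

Euclidean algorithm in ℚ[x]:
  x^4 + 8x^3 + 22x^2 + 24x - 567 = (x + 14)(x^3 - 6x^2 - 51x + 280) + (157x^2 + 458x - 4487)
  x^3 - 6x^2 - 51x + 280 = ((1/157)x - 1400/24649)(157x^2 + 458x - 4487) + ((88560/24649)x + 619920/24649)
  157x^2 + 458x - 4487 = ((3869893/88560)x - 15800009/88560)((88560/24649)x + 619920/24649) + (0)
Last nonzero remainder: (88560/24649)x + 619920/24649. Dividing through by 88560/24649 gives the monic gcd x + 7.
Then lcm(f, g) = f·g / gcd(f, g); expanding and making the result monic gives the answer.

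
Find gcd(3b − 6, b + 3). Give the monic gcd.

Euclidean algorithm in ℚ[b]:
  3b − 6 = (3)(b + 3) + (−15)
  b + 3 = (−(1/15)b − 1/5)(−15) + (0)
The last nonzero remainder is the constant −15, so the polynomials are coprime and gcd = 1.

1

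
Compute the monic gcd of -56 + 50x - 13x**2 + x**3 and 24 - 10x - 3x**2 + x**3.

8 - 6x + x**2

Apply the Euclidean algorithm:
  x**3 - 13x**2 + 50x - 56 = (x**3 - 3x**2 - 10x + 24) + (-10x**2 + 60x - 80)
  x**3 - 3x**2 - 10x + 24 = (-(1/10)x - 3/10)(-10x**2 + 60x - 80) + (0)
Last nonzero remainder: -10x**2 + 60x - 80. Dividing through by -10 gives the monic gcd x**2 - 6x + 8.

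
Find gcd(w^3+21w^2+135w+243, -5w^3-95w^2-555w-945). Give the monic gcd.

Apply the Euclidean algorithm:
  w^3+21w^2+135w+243 = (-1/5)(-5w^3-95w^2-555w-945) + (2w^2+24w+54)
  -5w^3-95w^2-555w-945 = (-(5/2)w-35/2)(2w^2+24w+54) + (0)
Last nonzero remainder: 2w^2+24w+54. Dividing through by 2 gives the monic gcd w^2+12w+27.

w^2+12w+27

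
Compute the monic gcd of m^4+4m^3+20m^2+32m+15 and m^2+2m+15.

Apply the Euclidean algorithm:
  m^4+4m^3+20m^2+32m+15 = (m^2+2m+1)(m^2+2m+15) + (0)
The last nonzero remainder m^2+2m+15 is already monic.

m^2+2m+15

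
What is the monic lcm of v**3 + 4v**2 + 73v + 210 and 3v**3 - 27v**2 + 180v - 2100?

v**4 - 6v**3 + 33v**2 - 520v - 2100

Repeated division with remainder:
  v**3 + 4v**2 + 73v + 210 = (1/3)(3v**3 - 27v**2 + 180v - 2100) + (13v**2 + 13v + 910)
  3v**3 - 27v**2 + 180v - 2100 = ((3/13)v - 30/13)(13v**2 + 13v + 910) + (0)
Last nonzero remainder: 13v**2 + 13v + 910. Dividing through by 13 gives the monic gcd v**2 + v + 70.
Then lcm(f, g) = f·g / gcd(f, g); expanding and making the result monic gives the answer.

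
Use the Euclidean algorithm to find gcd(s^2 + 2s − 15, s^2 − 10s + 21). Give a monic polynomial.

Repeated division with remainder:
  s^2 + 2s − 15 = (s^2 − 10s + 21) + (12s − 36)
  s^2 − 10s + 21 = ((1/12)s − 7/12)(12s − 36) + (0)
Last nonzero remainder: 12s − 36. Dividing through by 12 gives the monic gcd s − 3.

s − 3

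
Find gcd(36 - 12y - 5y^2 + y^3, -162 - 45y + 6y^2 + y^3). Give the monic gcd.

Euclidean algorithm in ℚ[y]:
  y^3 - 5y^2 - 12y + 36 = (y^3 + 6y^2 - 45y - 162) + (-11y^2 + 33y + 198)
  y^3 + 6y^2 - 45y - 162 = (-(1/11)y - 9/11)(-11y^2 + 33y + 198) + (0)
Last nonzero remainder: -11y^2 + 33y + 198. Dividing through by -11 gives the monic gcd y^2 - 3y - 18.

-18 - 3y + y^2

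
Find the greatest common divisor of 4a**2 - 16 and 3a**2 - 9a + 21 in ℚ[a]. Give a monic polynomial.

1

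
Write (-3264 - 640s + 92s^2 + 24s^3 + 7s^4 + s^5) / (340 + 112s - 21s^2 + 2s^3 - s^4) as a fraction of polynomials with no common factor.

Euclidean algorithm in ℚ[s]:
  s^5 + 7s^4 + 24s^3 + 92s^2 - 640s - 3264 = (-s - 9)(-s^4 + 2s^3 - 21s^2 + 112s + 340) + (21s^3 + 15s^2 + 708s - 204)
  -s^4 + 2s^3 - 21s^2 + 112s + 340 = (-(1/21)s + 19/147)(21s^3 + 15s^2 + 708s - 204) + ((528/49)s^2 + (528/49)s + 17952/49)
  21s^3 + 15s^2 + 708s - 204 = ((343/176)s - 49/88)((528/49)s^2 + (528/49)s + 17952/49) + (0)
Last nonzero remainder: (528/49)s^2 + (528/49)s + 17952/49. Dividing through by 528/49 gives the monic gcd s^2 + s + 34.
Cancel s^2 + s + 34 from numerator and denominator to get the reduced form.

(96 + 16s - 6s^2 - s^3)/(-10 - 3s + s^2)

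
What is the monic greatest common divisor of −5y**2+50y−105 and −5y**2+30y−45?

y−3

Apply the Euclidean algorithm:
  −5y**2+50y−105 = (−5y**2+30y−45) + (20y−60)
  −5y**2+30y−45 = (−(1/4)y+3/4)(20y−60) + (0)
Last nonzero remainder: 20y−60. Dividing through by 20 gives the monic gcd y−3.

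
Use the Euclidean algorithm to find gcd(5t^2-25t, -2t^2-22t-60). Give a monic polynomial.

1

Repeated division with remainder:
  5t^2-25t = (-5/2)(-2t^2-22t-60) + (-80t-150)
  -2t^2-22t-60 = ((1/40)t+73/320)(-80t-150) + (-825/32)
  -80t-150 = ((512/165)t+64/11)(-825/32) + (0)
The last nonzero remainder is the constant -825/32, so the polynomials are coprime and gcd = 1.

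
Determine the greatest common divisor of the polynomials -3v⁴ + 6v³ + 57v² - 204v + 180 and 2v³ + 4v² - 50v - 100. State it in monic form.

Apply the Euclidean algorithm:
  -3v⁴ + 6v³ + 57v² - 204v + 180 = (-(3/2)v + 6)(2v³ + 4v² - 50v - 100) + (-42v² - 54v + 780)
  2v³ + 4v² - 50v - 100 = (-(1/21)v - 5/147)(-42v² - 54v + 780) + (-(720/49)v - 3600/49)
  -42v² - 54v + 780 = ((343/120)v - 637/60)(-(720/49)v - 3600/49) + (0)
Last nonzero remainder: -(720/49)v - 3600/49. Dividing through by -720/49 gives the monic gcd v + 5.

v + 5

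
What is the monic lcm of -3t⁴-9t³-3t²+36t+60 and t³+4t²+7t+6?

t⁶+5t⁵+10t⁴-t³-41t²-76t-60

Apply the Euclidean algorithm:
  -3t⁴-9t³-3t²+36t+60 = (-3t+3)(t³+4t²+7t+6) + (6t²+33t+42)
  t³+4t²+7t+6 = ((1/6)t-1/4)(6t²+33t+42) + ((33/4)t+33/2)
  6t²+33t+42 = ((8/11)t+28/11)((33/4)t+33/2) + (0)
Last nonzero remainder: (33/4)t+33/2. Dividing through by 33/4 gives the monic gcd t+2.
Then lcm(f, g) = f·g / gcd(f, g); expanding and making the result monic gives the answer.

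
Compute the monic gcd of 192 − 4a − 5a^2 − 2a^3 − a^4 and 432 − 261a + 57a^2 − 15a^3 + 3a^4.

−48 + 13a − 2a^2 + a^3

Apply the Euclidean algorithm:
  −a^4 − 2a^3 − 5a^2 − 4a + 192 = (−1/3)(3a^4 − 15a^3 + 57a^2 − 261a + 432) + (−7a^3 + 14a^2 − 91a + 336)
  3a^4 − 15a^3 + 57a^2 − 261a + 432 = (−(3/7)a + 9/7)(−7a^3 + 14a^2 − 91a + 336) + (0)
Last nonzero remainder: −7a^3 + 14a^2 − 91a + 336. Dividing through by −7 gives the monic gcd a^3 − 2a^2 + 13a − 48.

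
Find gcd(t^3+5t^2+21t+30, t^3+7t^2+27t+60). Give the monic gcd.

t^2+3t+15

Repeated division with remainder:
  t^3+5t^2+21t+30 = (t^3+7t^2+27t+60) + (−2t^2−6t−30)
  t^3+7t^2+27t+60 = (−(1/2)t−2)(−2t^2−6t−30) + (0)
Last nonzero remainder: −2t^2−6t−30. Dividing through by −2 gives the monic gcd t^2+3t+15.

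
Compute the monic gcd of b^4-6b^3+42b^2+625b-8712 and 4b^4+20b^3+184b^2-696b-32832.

b^2+b-72

Repeated division with remainder:
  b^4-6b^3+42b^2+625b-8712 = (1/4)(4b^4+20b^3+184b^2-696b-32832) + (-11b^3-4b^2+799b-504)
  4b^4+20b^3+184b^2-696b-32832 = (-(4/11)b-204/121)(-11b^3-4b^2+799b-504) + ((56604/121)b^2+(56604/121)b-4075488/121)
  -11b^3-4b^2+799b-504 = (-(1331/56604)b+847/56604)((56604/121)b^2+(56604/121)b-4075488/121) + (0)
Last nonzero remainder: (56604/121)b^2+(56604/121)b-4075488/121. Dividing through by 56604/121 gives the monic gcd b^2+b-72.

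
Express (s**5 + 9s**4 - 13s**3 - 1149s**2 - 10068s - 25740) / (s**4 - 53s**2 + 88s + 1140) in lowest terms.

(s**3 - 2s**2 - 21s - 858)/(s**2 - 11s + 38)

Apply the Euclidean algorithm:
  s**5 + 9s**4 - 13s**3 - 1149s**2 - 10068s - 25740 = (s + 9)(s**4 - 53s**2 + 88s + 1140) + (40s**3 - 760s**2 - 12000s - 36000)
  s**4 - 53s**2 + 88s + 1140 = ((1/40)s + 19/40)(40s**3 - 760s**2 - 12000s - 36000) + (608s**2 + 6688s + 18240)
  40s**3 - 760s**2 - 12000s - 36000 = ((5/76)s - 75/38)(608s**2 + 6688s + 18240) + (0)
Last nonzero remainder: 608s**2 + 6688s + 18240. Dividing through by 608 gives the monic gcd s**2 + 11s + 30.
Cancel s**2 + 11s + 30 from numerator and denominator to get the reduced form.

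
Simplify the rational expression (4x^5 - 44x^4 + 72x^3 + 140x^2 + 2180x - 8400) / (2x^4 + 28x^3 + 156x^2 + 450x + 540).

By polynomial division,
  4x^5 - 44x^4 + 72x^3 + 140x^2 + 2180x - 8400 = (2x - 50)(2x^4 + 28x^3 + 156x^2 + 450x + 540) + (1160x^3 + 7040x^2 + 23600x + 18600)
  2x^4 + 28x^3 + 156x^2 + 450x + 540 = ((1/580)x + 23/1682)(1160x^3 + 7040x^2 + 23600x + 18600) + ((16016/841)x^2 + (80080/841)x + 240240/841)
  1160x^3 + 7040x^2 + 23600x + 18600 = ((121945/2002)x + 130355/2002)((16016/841)x^2 + (80080/841)x + 240240/841) + (0)
Last nonzero remainder: (16016/841)x^2 + (80080/841)x + 240240/841. Dividing through by 16016/841 gives the monic gcd x^2 + 5x + 15.
Cancel x^2 + 5x + 15 from numerator and denominator to get the reduced form.

(2x^3 - 32x^2 + 166x - 280)/(x^2 + 9x + 18)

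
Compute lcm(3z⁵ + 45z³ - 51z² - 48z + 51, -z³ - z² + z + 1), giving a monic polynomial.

By polynomial division,
  3z⁵ + 45z³ - 51z² - 48z + 51 = (-3z² + 3z - 51)(-z³ - z² + z + 1) + (-102z² + 102)
  -z³ - z² + z + 1 = ((1/102)z + 1/102)(-102z² + 102) + (0)
Last nonzero remainder: -102z² + 102. Dividing through by -102 gives the monic gcd z² - 1.
Then lcm(f, g) = f·g / gcd(f, g); expanding and making the result monic gives the answer.

z⁶ + z⁵ + 15z⁴ - 2z³ - 33z² + z + 17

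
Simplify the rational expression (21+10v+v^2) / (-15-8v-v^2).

(-7-v)/(5+v)

Repeated division with remainder:
  v^2+10v+21 = (-1)(-v^2-8v-15) + (2v+6)
  -v^2-8v-15 = (-(1/2)v-5/2)(2v+6) + (0)
Last nonzero remainder: 2v+6. Dividing through by 2 gives the monic gcd v+3.
Cancel v+3 from numerator and denominator to get the reduced form.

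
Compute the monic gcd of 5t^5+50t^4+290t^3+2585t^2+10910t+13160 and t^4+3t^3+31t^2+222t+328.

t^2+6t+8

Euclidean algorithm in ℚ[t]:
  5t^5+50t^4+290t^3+2585t^2+10910t+13160 = (5t+35)(t^4+3t^3+31t^2+222t+328) + (30t^3+390t^2+1500t+1680)
  t^4+3t^3+31t^2+222t+328 = ((1/30)t-1/3)(30t^3+390t^2+1500t+1680) + (111t^2+666t+888)
  30t^3+390t^2+1500t+1680 = ((10/37)t+70/37)(111t^2+666t+888) + (0)
Last nonzero remainder: 111t^2+666t+888. Dividing through by 111 gives the monic gcd t^2+6t+8.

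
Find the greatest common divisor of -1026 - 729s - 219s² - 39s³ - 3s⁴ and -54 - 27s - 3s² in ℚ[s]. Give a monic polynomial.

Euclidean algorithm in ℚ[s]:
  -3s⁴ - 39s³ - 219s² - 729s - 1026 = (s² + 4s + 19)(-3s² - 27s - 54) + (0)
Last nonzero remainder: -3s² - 27s - 54. Dividing through by -3 gives the monic gcd s² + 9s + 18.

18 + 9s + s²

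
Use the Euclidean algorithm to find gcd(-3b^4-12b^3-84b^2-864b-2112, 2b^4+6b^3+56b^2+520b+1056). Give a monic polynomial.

b^3+28b+176

Euclidean algorithm in ℚ[b]:
  -3b^4-12b^3-84b^2-864b-2112 = (-3/2)(2b^4+6b^3+56b^2+520b+1056) + (-3b^3-84b-528)
  2b^4+6b^3+56b^2+520b+1056 = (-(2/3)b-2)(-3b^3-84b-528) + (0)
Last nonzero remainder: -3b^3-84b-528. Dividing through by -3 gives the monic gcd b^3+28b+176.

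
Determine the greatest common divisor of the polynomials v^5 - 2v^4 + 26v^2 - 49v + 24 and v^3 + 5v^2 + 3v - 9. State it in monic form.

Apply the Euclidean algorithm:
  v^5 - 2v^4 + 26v^2 - 49v + 24 = (v^2 - 7v + 32)(v^3 + 5v^2 + 3v - 9) + (-104v^2 - 208v + 312)
  v^3 + 5v^2 + 3v - 9 = (-(1/104)v - 3/104)(-104v^2 - 208v + 312) + (0)
Last nonzero remainder: -104v^2 - 208v + 312. Dividing through by -104 gives the monic gcd v^2 + 2v - 3.

v^2 + 2v - 3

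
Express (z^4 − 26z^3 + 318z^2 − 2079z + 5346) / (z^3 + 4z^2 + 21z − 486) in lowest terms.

Euclidean algorithm in ℚ[z]:
  z^4 − 26z^3 + 318z^2 − 2079z + 5346 = (z − 30)(z^3 + 4z^2 + 21z − 486) + (417z^2 − 963z − 9234)
  z^3 + 4z^2 + 21z − 486 = ((1/417)z + 877/57963)(417z^2 − 963z − 9234) + ((1115100/19321)z − 6690600/19321)
  417z^2 − 963z − 9234 = ((2685619/371700)z + 1101297/41300)((1115100/19321)z − 6690600/19321) + (0)
Last nonzero remainder: (1115100/19321)z − 6690600/19321. Dividing through by 1115100/19321 gives the monic gcd z − 6.
Cancel z − 6 from numerator and denominator to get the reduced form.

(z^3 − 20z^2 + 198z − 891)/(z^2 + 10z + 81)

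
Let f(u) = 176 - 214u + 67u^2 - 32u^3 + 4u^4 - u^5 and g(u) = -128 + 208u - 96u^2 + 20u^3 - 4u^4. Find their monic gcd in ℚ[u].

-16 + 18u - 3u^2 + u^3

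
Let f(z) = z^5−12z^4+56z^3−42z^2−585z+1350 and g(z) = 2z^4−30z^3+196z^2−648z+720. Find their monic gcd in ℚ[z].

Euclidean algorithm in ℚ[z]:
  z^5−12z^4+56z^3−42z^2−585z+1350 = ((1/2)z+3/2)(2z^4−30z^3+196z^2−648z+720) + (3z^3−12z^2+27z+270)
  2z^4−30z^3+196z^2−648z+720 = ((2/3)z−22/3)(3z^3−12z^2+27z+270) + (90z^2−630z+2700)
  3z^3−12z^2+27z+270 = ((1/30)z+1/10)(90z^2−630z+2700) + (0)
Last nonzero remainder: 90z^2−630z+2700. Dividing through by 90 gives the monic gcd z^2−7z+30.

z^2−7z+30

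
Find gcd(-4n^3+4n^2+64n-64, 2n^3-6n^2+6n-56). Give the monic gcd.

n-4

Euclidean algorithm in ℚ[n]:
  -4n^3+4n^2+64n-64 = (-2)(2n^3-6n^2+6n-56) + (-8n^2+76n-176)
  2n^3-6n^2+6n-56 = (-(1/4)n-13/8)(-8n^2+76n-176) + ((171/2)n-342)
  -8n^2+76n-176 = (-(16/171)n+88/171)((171/2)n-342) + (0)
Last nonzero remainder: (171/2)n-342. Dividing through by 171/2 gives the monic gcd n-4.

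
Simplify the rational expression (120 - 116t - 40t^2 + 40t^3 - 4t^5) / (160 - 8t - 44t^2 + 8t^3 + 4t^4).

(3 - 2t - t^2)/(4 + t)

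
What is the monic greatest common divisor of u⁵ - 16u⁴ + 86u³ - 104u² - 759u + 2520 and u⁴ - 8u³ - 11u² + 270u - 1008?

u³ - 14u² + 73u - 168

Repeated division with remainder:
  u⁵ - 16u⁴ + 86u³ - 104u² - 759u + 2520 = (u - 8)(u⁴ - 8u³ - 11u² + 270u - 1008) + (33u³ - 462u² + 2409u - 5544)
  u⁴ - 8u³ - 11u² + 270u - 1008 = ((1/33)u + 2/11)(33u³ - 462u² + 2409u - 5544) + (0)
Last nonzero remainder: 33u³ - 462u² + 2409u - 5544. Dividing through by 33 gives the monic gcd u³ - 14u² + 73u - 168.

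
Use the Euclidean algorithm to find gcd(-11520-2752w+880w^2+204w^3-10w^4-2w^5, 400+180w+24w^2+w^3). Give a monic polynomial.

Apply the Euclidean algorithm:
  -2w^5-10w^4+204w^3+880w^2-2752w-11520 = (-2w^2+38w-348)(w^3+24w^2+180w+400) + (3192w^2+44688w+127680)
  w^3+24w^2+180w+400 = ((1/3192)w+5/1596)(3192w^2+44688w+127680) + (0)
Last nonzero remainder: 3192w^2+44688w+127680. Dividing through by 3192 gives the monic gcd w^2+14w+40.

40+14w+w^2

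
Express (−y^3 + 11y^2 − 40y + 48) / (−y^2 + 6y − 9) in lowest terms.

By polynomial division,
  −y^3 + 11y^2 − 40y + 48 = (y − 5)(−y^2 + 6y − 9) + (−y + 3)
  −y^2 + 6y − 9 = (y − 3)(−y + 3) + (0)
Last nonzero remainder: −y + 3. Dividing through by −1 gives the monic gcd y − 3.
Cancel y − 3 from numerator and denominator to get the reduced form.

(y^2 − 8y + 16)/(y − 3)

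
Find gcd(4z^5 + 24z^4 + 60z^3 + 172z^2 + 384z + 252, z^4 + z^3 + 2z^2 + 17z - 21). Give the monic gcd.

By polynomial division,
  4z^5 + 24z^4 + 60z^3 + 172z^2 + 384z + 252 = (4z + 20)(z^4 + z^3 + 2z^2 + 17z - 21) + (32z^3 + 64z^2 + 128z + 672)
  z^4 + z^3 + 2z^2 + 17z - 21 = ((1/32)z - 1/32)(32z^3 + 64z^2 + 128z + 672) + (0)
Last nonzero remainder: 32z^3 + 64z^2 + 128z + 672. Dividing through by 32 gives the monic gcd z^3 + 2z^2 + 4z + 21.

z^3 + 2z^2 + 4z + 21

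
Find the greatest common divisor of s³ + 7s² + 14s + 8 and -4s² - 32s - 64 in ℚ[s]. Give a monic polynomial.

s + 4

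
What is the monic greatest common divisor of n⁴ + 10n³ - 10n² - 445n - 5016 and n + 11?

n + 11

Euclidean algorithm in ℚ[n]:
  n⁴ + 10n³ - 10n² - 445n - 5016 = (n³ - n² + n - 456)(n + 11) + (0)
The last nonzero remainder n + 11 is already monic.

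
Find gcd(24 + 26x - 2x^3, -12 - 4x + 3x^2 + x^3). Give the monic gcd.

By polynomial division,
  -2x^3 + 26x + 24 = (-2)(x^3 + 3x^2 - 4x - 12) + (6x^2 + 18x)
  x^3 + 3x^2 - 4x - 12 = ((1/6)x)(6x^2 + 18x) + (-4x - 12)
  6x^2 + 18x = (-(3/2)x)(-4x - 12) + (0)
Last nonzero remainder: -4x - 12. Dividing through by -4 gives the monic gcd x + 3.

3 + x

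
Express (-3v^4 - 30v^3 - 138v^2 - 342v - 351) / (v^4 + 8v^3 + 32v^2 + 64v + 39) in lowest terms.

Apply the Euclidean algorithm:
  -3v^4 - 30v^3 - 138v^2 - 342v - 351 = (-3)(v^4 + 8v^3 + 32v^2 + 64v + 39) + (-6v^3 - 42v^2 - 150v - 234)
  v^4 + 8v^3 + 32v^2 + 64v + 39 = (-(1/6)v - 1/6)(-6v^3 - 42v^2 - 150v - 234) + (0)
Last nonzero remainder: -6v^3 - 42v^2 - 150v - 234. Dividing through by -6 gives the monic gcd v^3 + 7v^2 + 25v + 39.
Cancel v^3 + 7v^2 + 25v + 39 from numerator and denominator to get the reduced form.

(-3v - 9)/(v + 1)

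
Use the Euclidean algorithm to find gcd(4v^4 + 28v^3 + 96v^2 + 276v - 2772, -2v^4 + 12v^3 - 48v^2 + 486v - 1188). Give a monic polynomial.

v^3 + 24v - 99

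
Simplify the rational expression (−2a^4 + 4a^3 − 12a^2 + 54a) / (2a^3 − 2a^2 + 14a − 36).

Repeated division with remainder:
  −2a^4 + 4a^3 − 12a^2 + 54a = (−a + 1)(2a^3 − 2a^2 + 14a − 36) + (4a^2 + 4a + 36)
  2a^3 − 2a^2 + 14a − 36 = ((1/2)a − 1)(4a^2 + 4a + 36) + (0)
Last nonzero remainder: 4a^2 + 4a + 36. Dividing through by 4 gives the monic gcd a^2 + a + 9.
Cancel a^2 + a + 9 from numerator and denominator to get the reduced form.

(−a^2 + 3a)/(a − 2)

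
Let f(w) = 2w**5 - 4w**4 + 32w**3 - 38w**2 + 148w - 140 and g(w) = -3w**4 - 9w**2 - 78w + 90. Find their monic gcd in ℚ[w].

By polynomial division,
  2w**5 - 4w**4 + 32w**3 - 38w**2 + 148w - 140 = (-(2/3)w + 4/3)(-3w**4 - 9w**2 - 78w + 90) + (26w**3 - 78w**2 + 312w - 260)
  -3w**4 - 9w**2 - 78w + 90 = (-(3/26)w - 9/26)(26w**3 - 78w**2 + 312w - 260) + (0)
Last nonzero remainder: 26w**3 - 78w**2 + 312w - 260. Dividing through by 26 gives the monic gcd w**3 - 3w**2 + 12w - 10.

w**3 - 3w**2 + 12w - 10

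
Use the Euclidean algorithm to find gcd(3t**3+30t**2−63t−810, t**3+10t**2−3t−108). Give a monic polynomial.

By polynomial division,
  3t**3+30t**2−63t−810 = (3)(t**3+10t**2−3t−108) + (−54t−486)
  t**3+10t**2−3t−108 = (−(1/54)t**2−(1/54)t+2/9)(−54t−486) + (0)
Last nonzero remainder: −54t−486. Dividing through by −54 gives the monic gcd t+9.

t+9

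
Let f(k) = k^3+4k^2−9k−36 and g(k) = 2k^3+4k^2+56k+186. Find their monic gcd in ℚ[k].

By polynomial division,
  k^3+4k^2−9k−36 = (1/2)(2k^3+4k^2+56k+186) + (2k^2−37k−129)
  2k^3+4k^2+56k+186 = (k+41/2)(2k^2−37k−129) + ((1887/2)k+5661/2)
  2k^2−37k−129 = ((4/1887)k−86/1887)((1887/2)k+5661/2) + (0)
Last nonzero remainder: (1887/2)k+5661/2. Dividing through by 1887/2 gives the monic gcd k+3.

k+3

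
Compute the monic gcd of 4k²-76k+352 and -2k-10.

1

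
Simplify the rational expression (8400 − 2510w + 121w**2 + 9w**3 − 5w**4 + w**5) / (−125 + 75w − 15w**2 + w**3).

Euclidean algorithm in ℚ[w]:
  w**5 − 5w**4 + 9w**3 + 121w**2 − 2510w + 8400 = (w**2 + 10w + 84)(w**3 − 15w**2 + 75w − 125) + (756w**2 − 7560w + 18900)
  w**3 − 15w**2 + 75w − 125 = ((1/756)w − 5/756)(756w**2 − 7560w + 18900) + (0)
Last nonzero remainder: 756w**2 − 7560w + 18900. Dividing through by 756 gives the monic gcd w**2 − 10w + 25.
Cancel w**2 − 10w + 25 from numerator and denominator to get the reduced form.

(336 + 34w + 5w**2 + w**3)/(−5 + w)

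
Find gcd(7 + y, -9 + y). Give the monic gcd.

1

By polynomial division,
  y + 7 = (y - 9) + (16)
  y - 9 = ((1/16)y - 9/16)(16) + (0)
The last nonzero remainder is the constant 16, so the polynomials are coprime and gcd = 1.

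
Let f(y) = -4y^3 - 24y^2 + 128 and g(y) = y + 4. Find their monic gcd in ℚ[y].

y + 4

Euclidean algorithm in ℚ[y]:
  -4y^3 - 24y^2 + 128 = (-4y^2 - 8y + 32)(y + 4) + (0)
The last nonzero remainder y + 4 is already monic.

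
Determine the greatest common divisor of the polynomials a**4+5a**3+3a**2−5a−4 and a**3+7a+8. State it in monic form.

Apply the Euclidean algorithm:
  a**4+5a**3+3a**2−5a−4 = (a+5)(a**3+7a+8) + (−4a**2−48a−44)
  a**3+7a+8 = (−(1/4)a+3)(−4a**2−48a−44) + (140a+140)
  −4a**2−48a−44 = (−(1/35)a−11/35)(140a+140) + (0)
Last nonzero remainder: 140a+140. Dividing through by 140 gives the monic gcd a+1.

a+1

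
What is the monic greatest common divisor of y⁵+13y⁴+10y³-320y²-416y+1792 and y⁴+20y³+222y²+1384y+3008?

Euclidean algorithm in ℚ[y]:
  y⁵+13y⁴+10y³-320y²-416y+1792 = (y-7)(y⁴+20y³+222y²+1384y+3008) + (-72y³-150y²+6264y+22848)
  y⁴+20y³+222y²+1384y+3008 = (-(1/72)y-215/864)(-72y³-150y²+6264y+22848) + ((39121/144)y²+(39121/12)y+78242/9)
  -72y³-150y²+6264y+22848 = (-(10368/39121)y+102816/39121)((39121/144)y²+(39121/12)y+78242/9) + (0)
Last nonzero remainder: (39121/144)y²+(39121/12)y+78242/9. Dividing through by 39121/144 gives the monic gcd y²+12y+32.

y²+12y+32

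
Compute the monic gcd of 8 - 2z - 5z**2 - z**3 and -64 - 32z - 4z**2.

4 + z

By polynomial division,
  -z**3 - 5z**2 - 2z + 8 = ((1/4)z - 3/4)(-4z**2 - 32z - 64) + (-10z - 40)
  -4z**2 - 32z - 64 = ((2/5)z + 8/5)(-10z - 40) + (0)
Last nonzero remainder: -10z - 40. Dividing through by -10 gives the monic gcd z + 4.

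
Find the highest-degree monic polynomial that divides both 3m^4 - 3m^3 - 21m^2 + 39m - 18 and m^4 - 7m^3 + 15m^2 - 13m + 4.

m^2 - 2m + 1

Euclidean algorithm in ℚ[m]:
  3m^4 - 3m^3 - 21m^2 + 39m - 18 = (3)(m^4 - 7m^3 + 15m^2 - 13m + 4) + (18m^3 - 66m^2 + 78m - 30)
  m^4 - 7m^3 + 15m^2 - 13m + 4 = ((1/18)m - 5/27)(18m^3 - 66m^2 + 78m - 30) + (-(14/9)m^2 + (28/9)m - 14/9)
  18m^3 - 66m^2 + 78m - 30 = (-(81/7)m + 135/7)(-(14/9)m^2 + (28/9)m - 14/9) + (0)
Last nonzero remainder: -(14/9)m^2 + (28/9)m - 14/9. Dividing through by -14/9 gives the monic gcd m^2 - 2m + 1.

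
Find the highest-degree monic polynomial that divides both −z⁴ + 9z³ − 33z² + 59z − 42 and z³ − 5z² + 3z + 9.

Apply the Euclidean algorithm:
  −z⁴ + 9z³ − 33z² + 59z − 42 = (−z + 4)(z³ − 5z² + 3z + 9) + (−10z² + 56z − 78)
  z³ − 5z² + 3z + 9 = (−(1/10)z − 3/50)(−10z² + 56z − 78) + (−(36/25)z + 108/25)
  −10z² + 56z − 78 = ((125/18)z − 325/18)(−(36/25)z + 108/25) + (0)
Last nonzero remainder: −(36/25)z + 108/25. Dividing through by −36/25 gives the monic gcd z − 3.

z − 3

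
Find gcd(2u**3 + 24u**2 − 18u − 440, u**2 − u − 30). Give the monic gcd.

u + 5

Euclidean algorithm in ℚ[u]:
  2u**3 + 24u**2 − 18u − 440 = (2u + 26)(u**2 − u − 30) + (68u + 340)
  u**2 − u − 30 = ((1/68)u − 3/34)(68u + 340) + (0)
Last nonzero remainder: 68u + 340. Dividing through by 68 gives the monic gcd u + 5.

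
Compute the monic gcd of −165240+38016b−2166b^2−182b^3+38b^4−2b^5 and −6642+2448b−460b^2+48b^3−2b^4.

81−18b+b^2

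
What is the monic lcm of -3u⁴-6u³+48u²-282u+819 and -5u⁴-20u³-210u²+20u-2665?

Repeated division with remainder:
  -3u⁴-6u³+48u²-282u+819 = (3/5)(-5u⁴-20u³-210u²+20u-2665) + (6u³+174u²-294u+2418)
  -5u⁴-20u³-210u²+20u-2665 = (-(5/6)u+125/6)(6u³+174u²-294u+2418) + (-4080u²+8160u-53040)
  6u³+174u²-294u+2418 = (-(1/680)u-31/680)(-4080u²+8160u-53040) + (0)
Last nonzero remainder: -4080u²+8160u-53040. Dividing through by -4080 gives the monic gcd u²-2u+13.
Then lcm(f, g) = f·g / gcd(f, g); expanding and making the result monic gives the answer.

u⁶+8u⁵+37u⁴+80u³-365u²+2216u-11193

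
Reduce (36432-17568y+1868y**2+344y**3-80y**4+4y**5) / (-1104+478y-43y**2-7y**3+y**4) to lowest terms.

(-264-20y+4y**2)/(8+y)

Repeated division with remainder:
  4y**5-80y**4+344y**3+1868y**2-17568y+36432 = (4y-52)(y**4-7y**3-43y**2+478y-1104) + (152y**3-2280y**2+11704y-20976)
  y**4-7y**3-43y**2+478y-1104 = ((1/152)y+1/19)(152y**3-2280y**2+11704y-20976) + (0)
Last nonzero remainder: 152y**3-2280y**2+11704y-20976. Dividing through by 152 gives the monic gcd y**3-15y**2+77y-138.
Cancel y**3-15y**2+77y-138 from numerator and denominator to get the reduced form.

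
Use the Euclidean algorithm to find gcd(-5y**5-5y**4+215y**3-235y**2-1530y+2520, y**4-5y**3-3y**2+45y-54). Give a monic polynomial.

y**3-2y**2-9y+18

Repeated division with remainder:
  -5y**5-5y**4+215y**3-235y**2-1530y+2520 = (-5y-30)(y**4-5y**3-3y**2+45y-54) + (50y**3-100y**2-450y+900)
  y**4-5y**3-3y**2+45y-54 = ((1/50)y-3/50)(50y**3-100y**2-450y+900) + (0)
Last nonzero remainder: 50y**3-100y**2-450y+900. Dividing through by 50 gives the monic gcd y**3-2y**2-9y+18.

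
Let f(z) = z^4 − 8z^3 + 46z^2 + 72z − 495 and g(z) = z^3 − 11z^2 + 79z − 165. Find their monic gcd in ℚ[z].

Repeated division with remainder:
  z^4 − 8z^3 + 46z^2 + 72z − 495 = (z + 3)(z^3 − 11z^2 + 79z − 165) + (0)
The last nonzero remainder z^3 − 11z^2 + 79z − 165 is already monic.

z^3 − 11z^2 + 79z − 165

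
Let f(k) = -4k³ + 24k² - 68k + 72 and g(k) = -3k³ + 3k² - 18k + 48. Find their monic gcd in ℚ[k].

k - 2

Repeated division with remainder:
  -4k³ + 24k² - 68k + 72 = (4/3)(-3k³ + 3k² - 18k + 48) + (20k² - 44k + 8)
  -3k³ + 3k² - 18k + 48 = (-(3/20)k - 9/50)(20k² - 44k + 8) + (-(618/25)k + 1236/25)
  20k² - 44k + 8 = (-(250/309)k + 50/309)(-(618/25)k + 1236/25) + (0)
Last nonzero remainder: -(618/25)k + 1236/25. Dividing through by -618/25 gives the monic gcd k - 2.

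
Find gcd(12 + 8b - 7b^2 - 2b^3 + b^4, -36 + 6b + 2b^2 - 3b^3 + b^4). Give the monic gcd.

-6 - b + b^2

Apply the Euclidean algorithm:
  b^4 - 2b^3 - 7b^2 + 8b + 12 = (b^4 - 3b^3 + 2b^2 + 6b - 36) + (b^3 - 9b^2 + 2b + 48)
  b^4 - 3b^3 + 2b^2 + 6b - 36 = (b + 6)(b^3 - 9b^2 + 2b + 48) + (54b^2 - 54b - 324)
  b^3 - 9b^2 + 2b + 48 = ((1/54)b - 4/27)(54b^2 - 54b - 324) + (0)
Last nonzero remainder: 54b^2 - 54b - 324. Dividing through by 54 gives the monic gcd b^2 - b - 6.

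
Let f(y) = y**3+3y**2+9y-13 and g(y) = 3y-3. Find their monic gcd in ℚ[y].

y-1

Euclidean algorithm in ℚ[y]:
  y**3+3y**2+9y-13 = ((1/3)y**2+(4/3)y+13/3)(3y-3) + (0)
Last nonzero remainder: 3y-3. Dividing through by 3 gives the monic gcd y-1.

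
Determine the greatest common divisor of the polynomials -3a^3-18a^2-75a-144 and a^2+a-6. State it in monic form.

a+3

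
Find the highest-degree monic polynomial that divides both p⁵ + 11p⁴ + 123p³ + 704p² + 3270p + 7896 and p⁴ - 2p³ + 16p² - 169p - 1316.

p³ + 5p² + 51p + 188

By polynomial division,
  p⁵ + 11p⁴ + 123p³ + 704p² + 3270p + 7896 = (p + 13)(p⁴ - 2p³ + 16p² - 169p - 1316) + (133p³ + 665p² + 6783p + 25004)
  p⁴ - 2p³ + 16p² - 169p - 1316 = ((1/133)p - 1/19)(133p³ + 665p² + 6783p + 25004) + (0)
Last nonzero remainder: 133p³ + 665p² + 6783p + 25004. Dividing through by 133 gives the monic gcd p³ + 5p² + 51p + 188.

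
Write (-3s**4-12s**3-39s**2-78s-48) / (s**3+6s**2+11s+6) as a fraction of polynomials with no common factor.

Euclidean algorithm in ℚ[s]:
  -3s**4-12s**3-39s**2-78s-48 = (-3s+6)(s**3+6s**2+11s+6) + (-42s**2-126s-84)
  s**3+6s**2+11s+6 = (-(1/42)s-1/14)(-42s**2-126s-84) + (0)
Last nonzero remainder: -42s**2-126s-84. Dividing through by -42 gives the monic gcd s**2+3s+2.
Cancel s**2+3s+2 from numerator and denominator to get the reduced form.

(-3s**2-3s-24)/(s+3)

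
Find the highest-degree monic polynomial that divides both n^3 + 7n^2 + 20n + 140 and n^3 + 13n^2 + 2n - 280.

n + 7

Euclidean algorithm in ℚ[n]:
  n^3 + 7n^2 + 20n + 140 = (n^3 + 13n^2 + 2n - 280) + (-6n^2 + 18n + 420)
  n^3 + 13n^2 + 2n - 280 = (-(1/6)n - 8/3)(-6n^2 + 18n + 420) + (120n + 840)
  -6n^2 + 18n + 420 = (-(1/20)n + 1/2)(120n + 840) + (0)
Last nonzero remainder: 120n + 840. Dividing through by 120 gives the monic gcd n + 7.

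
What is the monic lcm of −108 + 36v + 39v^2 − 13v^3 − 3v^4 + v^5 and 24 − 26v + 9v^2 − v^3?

Euclidean algorithm in ℚ[v]:
  v^5 − 3v^4 − 13v^3 + 39v^2 + 36v − 108 = (−v^2 − 6v − 15)(−v^3 + 9v^2 − 26v + 24) + (42v^2 − 210v + 252)
  −v^3 + 9v^2 − 26v + 24 = (−(1/42)v + 2/21)(42v^2 − 210v + 252) + (0)
Last nonzero remainder: 42v^2 − 210v + 252. Dividing through by 42 gives the monic gcd v^2 − 5v + 6.
Then lcm(f, g) = f·g / gcd(f, g); expanding and making the result monic gives the answer.

432 − 252v − 120v^2 + 91v^3 − v^4 − 7v^5 + v^6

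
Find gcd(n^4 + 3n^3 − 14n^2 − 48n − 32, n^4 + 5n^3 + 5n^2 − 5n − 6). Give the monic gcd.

By polynomial division,
  n^4 + 3n^3 − 14n^2 − 48n − 32 = (n^4 + 5n^3 + 5n^2 − 5n − 6) + (−2n^3 − 19n^2 − 43n − 26)
  n^4 + 5n^3 + 5n^2 − 5n − 6 = (−(1/2)n + 9/4)(−2n^3 − 19n^2 − 43n − 26) + ((105/4)n^2 + (315/4)n + 105/2)
  −2n^3 − 19n^2 − 43n − 26 = (−(8/105)n − 52/105)((105/4)n^2 + (315/4)n + 105/2) + (0)
Last nonzero remainder: (105/4)n^2 + (315/4)n + 105/2. Dividing through by 105/4 gives the monic gcd n^2 + 3n + 2.

n^2 + 3n + 2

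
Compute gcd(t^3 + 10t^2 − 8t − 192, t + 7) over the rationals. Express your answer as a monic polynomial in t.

Repeated division with remainder:
  t^3 + 10t^2 − 8t − 192 = (t^2 + 3t − 29)(t + 7) + (11)
  t + 7 = ((1/11)t + 7/11)(11) + (0)
The last nonzero remainder is the constant 11, so the polynomials are coprime and gcd = 1.

1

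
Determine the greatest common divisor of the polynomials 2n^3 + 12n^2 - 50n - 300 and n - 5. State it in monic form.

n - 5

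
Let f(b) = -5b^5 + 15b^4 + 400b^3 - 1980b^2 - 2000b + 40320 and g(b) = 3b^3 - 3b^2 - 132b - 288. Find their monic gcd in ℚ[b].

b^2 - 4b - 32

By polynomial division,
  -5b^5 + 15b^4 + 400b^3 - 1980b^2 - 2000b + 40320 = (-(5/3)b^2 + (10/3)b + 190/3)(3b^3 - 3b^2 - 132b - 288) + (-1830b^2 + 7320b + 58560)
  3b^3 - 3b^2 - 132b - 288 = (-(1/610)b - 3/610)(-1830b^2 + 7320b + 58560) + (0)
Last nonzero remainder: -1830b^2 + 7320b + 58560. Dividing through by -1830 gives the monic gcd b^2 - 4b - 32.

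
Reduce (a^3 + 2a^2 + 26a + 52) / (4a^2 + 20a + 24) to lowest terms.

(a^2 + 26)/(4a + 12)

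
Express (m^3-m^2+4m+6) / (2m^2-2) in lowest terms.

Repeated division with remainder:
  m^3-m^2+4m+6 = ((1/2)m-1/2)(2m^2-2) + (5m+5)
  2m^2-2 = ((2/5)m-2/5)(5m+5) + (0)
Last nonzero remainder: 5m+5. Dividing through by 5 gives the monic gcd m+1.
Cancel m+1 from numerator and denominator to get the reduced form.

(m^2-2m+6)/(2m-2)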